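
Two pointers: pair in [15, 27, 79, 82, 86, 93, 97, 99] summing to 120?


lo=0(15)+hi=7(99)=114
lo=1(27)+hi=7(99)=126
lo=1(27)+hi=6(97)=124
lo=1(27)+hi=5(93)=120

Yes: 27+93=120


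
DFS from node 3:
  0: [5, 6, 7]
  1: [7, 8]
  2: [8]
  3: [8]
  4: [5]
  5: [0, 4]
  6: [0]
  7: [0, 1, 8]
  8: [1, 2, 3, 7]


Visit 3, push [8]
Visit 8, push [7, 2, 1]
Visit 1, push [7]
Visit 7, push [0]
Visit 0, push [6, 5]
Visit 5, push [4]
Visit 4, push []
Visit 6, push []
Visit 2, push []

DFS order: [3, 8, 1, 7, 0, 5, 4, 6, 2]


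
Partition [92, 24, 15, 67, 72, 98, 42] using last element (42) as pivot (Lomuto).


Pivot: 42
  24 <= 42: swap -> [24, 92, 15, 67, 72, 98, 42]
  15 <= 42: swap -> [24, 15, 92, 67, 72, 98, 42]
Place pivot at 2: [24, 15, 42, 67, 72, 98, 92]

Partitioned: [24, 15, 42, 67, 72, 98, 92]


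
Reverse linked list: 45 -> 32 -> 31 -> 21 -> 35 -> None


Step 1: curr=45, set curr.next=prev(None) | reversed so far: 45
Step 2: curr=32, set curr.next=prev(45) | reversed so far: 32 -> 45
Step 3: curr=31, set curr.next=prev(32) | reversed so far: 31 -> 32 -> 45
Step 4: curr=21, set curr.next=prev(31) | reversed so far: 21 -> 31 -> 32 -> 45
Step 5: curr=35, set curr.next=prev(21) | reversed so far: 35 -> 21 -> 31 -> 32 -> 45

35 -> 21 -> 31 -> 32 -> 45 -> None


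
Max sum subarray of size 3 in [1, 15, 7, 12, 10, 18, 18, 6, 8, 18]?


[0:3]: 23
[1:4]: 34
[2:5]: 29
[3:6]: 40
[4:7]: 46
[5:8]: 42
[6:9]: 32
[7:10]: 32

Max: 46 at [4:7]


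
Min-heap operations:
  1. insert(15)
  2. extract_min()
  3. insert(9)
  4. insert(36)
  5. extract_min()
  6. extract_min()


insert(15) -> [15]
extract_min()->15, []
insert(9) -> [9]
insert(36) -> [9, 36]
extract_min()->9, [36]
extract_min()->36, []

Final heap: []


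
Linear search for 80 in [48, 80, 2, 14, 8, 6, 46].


i=0: 48!=80
i=1: 80==80 found!

Found at 1, 2 comps


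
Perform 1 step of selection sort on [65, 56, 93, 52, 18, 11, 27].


Initial: [65, 56, 93, 52, 18, 11, 27]
Step 1: min=11 at 5
  Swap: [11, 56, 93, 52, 18, 65, 27]

After 1 step: [11, 56, 93, 52, 18, 65, 27]


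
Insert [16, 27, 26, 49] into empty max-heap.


Insert 16: [16]
Insert 27: [27, 16]
Insert 26: [27, 16, 26]
Insert 49: [49, 27, 26, 16]

Final heap: [49, 27, 26, 16]


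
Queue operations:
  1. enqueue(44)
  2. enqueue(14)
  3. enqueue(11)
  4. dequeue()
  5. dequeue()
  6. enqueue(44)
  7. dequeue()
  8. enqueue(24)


enqueue(44) -> [44]
enqueue(14) -> [44, 14]
enqueue(11) -> [44, 14, 11]
dequeue()->44, [14, 11]
dequeue()->14, [11]
enqueue(44) -> [11, 44]
dequeue()->11, [44]
enqueue(24) -> [44, 24]

Final queue: [44, 24]


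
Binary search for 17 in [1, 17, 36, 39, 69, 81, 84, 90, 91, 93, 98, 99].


Step 1: lo=0, hi=11, mid=5, val=81
Step 2: lo=0, hi=4, mid=2, val=36
Step 3: lo=0, hi=1, mid=0, val=1
Step 4: lo=1, hi=1, mid=1, val=17

Found at index 1


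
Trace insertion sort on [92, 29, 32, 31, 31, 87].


Initial: [92, 29, 32, 31, 31, 87]
Insert 29: [29, 92, 32, 31, 31, 87]
Insert 32: [29, 32, 92, 31, 31, 87]
Insert 31: [29, 31, 32, 92, 31, 87]
Insert 31: [29, 31, 31, 32, 92, 87]
Insert 87: [29, 31, 31, 32, 87, 92]

Sorted: [29, 31, 31, 32, 87, 92]


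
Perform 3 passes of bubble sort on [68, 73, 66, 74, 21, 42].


Initial: [68, 73, 66, 74, 21, 42]
Pass 1: [68, 66, 73, 21, 42, 74] (3 swaps)
Pass 2: [66, 68, 21, 42, 73, 74] (3 swaps)
Pass 3: [66, 21, 42, 68, 73, 74] (2 swaps)

After 3 passes: [66, 21, 42, 68, 73, 74]


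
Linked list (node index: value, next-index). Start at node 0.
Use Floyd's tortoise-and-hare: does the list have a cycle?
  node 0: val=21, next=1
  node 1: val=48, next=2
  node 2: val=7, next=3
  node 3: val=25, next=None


Floyd's tortoise (slow, +1) and hare (fast, +2):
  init: slow=0, fast=0
  step 1: slow=1, fast=2
  step 2: fast 2->3->None, no cycle

Cycle: no


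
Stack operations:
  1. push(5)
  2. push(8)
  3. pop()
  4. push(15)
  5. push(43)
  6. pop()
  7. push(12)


push(5) -> [5]
push(8) -> [5, 8]
pop()->8, [5]
push(15) -> [5, 15]
push(43) -> [5, 15, 43]
pop()->43, [5, 15]
push(12) -> [5, 15, 12]

Final stack: [5, 15, 12]


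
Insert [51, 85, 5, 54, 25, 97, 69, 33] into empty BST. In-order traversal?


Insert 51: root
Insert 85: R from 51
Insert 5: L from 51
Insert 54: R from 51 -> L from 85
Insert 25: L from 51 -> R from 5
Insert 97: R from 51 -> R from 85
Insert 69: R from 51 -> L from 85 -> R from 54
Insert 33: L from 51 -> R from 5 -> R from 25

In-order: [5, 25, 33, 51, 54, 69, 85, 97]


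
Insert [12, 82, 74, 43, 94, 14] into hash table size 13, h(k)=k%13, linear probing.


Insert 12: h=12 -> slot 12
Insert 82: h=4 -> slot 4
Insert 74: h=9 -> slot 9
Insert 43: h=4, 1 probes -> slot 5
Insert 94: h=3 -> slot 3
Insert 14: h=1 -> slot 1

Table: [None, 14, None, 94, 82, 43, None, None, None, 74, None, None, 12]


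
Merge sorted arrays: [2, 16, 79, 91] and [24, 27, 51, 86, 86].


Take 2 from A
Take 16 from A
Take 24 from B
Take 27 from B
Take 51 from B
Take 79 from A
Take 86 from B
Take 86 from B

Merged: [2, 16, 24, 27, 51, 79, 86, 86, 91]


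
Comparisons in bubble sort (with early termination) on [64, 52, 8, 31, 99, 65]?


Algorithm: bubble sort (with early termination)
Input: [64, 52, 8, 31, 99, 65]
Sorted: [8, 31, 52, 64, 65, 99]

12


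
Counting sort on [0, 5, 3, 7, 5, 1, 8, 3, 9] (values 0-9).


Input: [0, 5, 3, 7, 5, 1, 8, 3, 9]
Counts: [1, 1, 0, 2, 0, 2, 0, 1, 1, 1]

Sorted: [0, 1, 3, 3, 5, 5, 7, 8, 9]


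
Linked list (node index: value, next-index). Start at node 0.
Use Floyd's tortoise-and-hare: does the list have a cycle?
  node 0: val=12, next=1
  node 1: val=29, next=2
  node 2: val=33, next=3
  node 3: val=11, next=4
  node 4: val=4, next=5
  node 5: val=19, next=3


Floyd's tortoise (slow, +1) and hare (fast, +2):
  init: slow=0, fast=0
  step 1: slow=1, fast=2
  step 2: slow=2, fast=4
  step 3: slow=3, fast=3
  slow == fast at node 3: cycle detected

Cycle: yes


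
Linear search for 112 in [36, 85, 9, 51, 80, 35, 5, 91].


i=0: 36!=112
i=1: 85!=112
i=2: 9!=112
i=3: 51!=112
i=4: 80!=112
i=5: 35!=112
i=6: 5!=112
i=7: 91!=112

Not found, 8 comps


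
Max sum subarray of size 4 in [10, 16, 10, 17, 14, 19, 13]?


[0:4]: 53
[1:5]: 57
[2:6]: 60
[3:7]: 63

Max: 63 at [3:7]


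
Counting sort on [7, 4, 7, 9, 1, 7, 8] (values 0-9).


Input: [7, 4, 7, 9, 1, 7, 8]
Counts: [0, 1, 0, 0, 1, 0, 0, 3, 1, 1]

Sorted: [1, 4, 7, 7, 7, 8, 9]


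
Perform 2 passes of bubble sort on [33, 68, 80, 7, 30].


Initial: [33, 68, 80, 7, 30]
Pass 1: [33, 68, 7, 30, 80] (2 swaps)
Pass 2: [33, 7, 30, 68, 80] (2 swaps)

After 2 passes: [33, 7, 30, 68, 80]


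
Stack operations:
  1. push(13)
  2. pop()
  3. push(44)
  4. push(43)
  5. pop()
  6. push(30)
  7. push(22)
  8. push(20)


push(13) -> [13]
pop()->13, []
push(44) -> [44]
push(43) -> [44, 43]
pop()->43, [44]
push(30) -> [44, 30]
push(22) -> [44, 30, 22]
push(20) -> [44, 30, 22, 20]

Final stack: [44, 30, 22, 20]


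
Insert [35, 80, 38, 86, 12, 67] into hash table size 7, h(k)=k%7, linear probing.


Insert 35: h=0 -> slot 0
Insert 80: h=3 -> slot 3
Insert 38: h=3, 1 probes -> slot 4
Insert 86: h=2 -> slot 2
Insert 12: h=5 -> slot 5
Insert 67: h=4, 2 probes -> slot 6

Table: [35, None, 86, 80, 38, 12, 67]


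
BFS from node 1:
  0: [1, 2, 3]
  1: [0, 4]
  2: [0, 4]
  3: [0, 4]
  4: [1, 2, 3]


Visit 1, enqueue [0, 4]
Visit 0, enqueue [2, 3]
Visit 4, enqueue []
Visit 2, enqueue []
Visit 3, enqueue []

BFS order: [1, 0, 4, 2, 3]


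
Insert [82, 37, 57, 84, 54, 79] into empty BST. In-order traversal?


Insert 82: root
Insert 37: L from 82
Insert 57: L from 82 -> R from 37
Insert 84: R from 82
Insert 54: L from 82 -> R from 37 -> L from 57
Insert 79: L from 82 -> R from 37 -> R from 57

In-order: [37, 54, 57, 79, 82, 84]


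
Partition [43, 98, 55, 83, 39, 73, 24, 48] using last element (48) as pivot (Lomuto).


Pivot: 48
  43 <= 48: advance i (no swap)
  39 <= 48: swap -> [43, 39, 55, 83, 98, 73, 24, 48]
  24 <= 48: swap -> [43, 39, 24, 83, 98, 73, 55, 48]
Place pivot at 3: [43, 39, 24, 48, 98, 73, 55, 83]

Partitioned: [43, 39, 24, 48, 98, 73, 55, 83]


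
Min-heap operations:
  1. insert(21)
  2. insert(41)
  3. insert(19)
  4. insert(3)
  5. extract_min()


insert(21) -> [21]
insert(41) -> [21, 41]
insert(19) -> [19, 41, 21]
insert(3) -> [3, 19, 21, 41]
extract_min()->3, [19, 41, 21]

Final heap: [19, 41, 21]


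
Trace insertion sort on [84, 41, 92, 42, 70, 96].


Initial: [84, 41, 92, 42, 70, 96]
Insert 41: [41, 84, 92, 42, 70, 96]
Insert 92: [41, 84, 92, 42, 70, 96]
Insert 42: [41, 42, 84, 92, 70, 96]
Insert 70: [41, 42, 70, 84, 92, 96]
Insert 96: [41, 42, 70, 84, 92, 96]

Sorted: [41, 42, 70, 84, 92, 96]


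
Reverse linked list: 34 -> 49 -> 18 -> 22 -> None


Step 1: curr=34, set curr.next=prev(None) | reversed so far: 34
Step 2: curr=49, set curr.next=prev(34) | reversed so far: 49 -> 34
Step 3: curr=18, set curr.next=prev(49) | reversed so far: 18 -> 49 -> 34
Step 4: curr=22, set curr.next=prev(18) | reversed so far: 22 -> 18 -> 49 -> 34

22 -> 18 -> 49 -> 34 -> None


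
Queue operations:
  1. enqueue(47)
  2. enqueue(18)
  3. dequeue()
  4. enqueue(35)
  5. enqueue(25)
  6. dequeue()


enqueue(47) -> [47]
enqueue(18) -> [47, 18]
dequeue()->47, [18]
enqueue(35) -> [18, 35]
enqueue(25) -> [18, 35, 25]
dequeue()->18, [35, 25]

Final queue: [35, 25]


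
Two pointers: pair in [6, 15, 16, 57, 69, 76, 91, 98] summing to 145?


lo=0(6)+hi=7(98)=104
lo=1(15)+hi=7(98)=113
lo=2(16)+hi=7(98)=114
lo=3(57)+hi=7(98)=155
lo=3(57)+hi=6(91)=148
lo=3(57)+hi=5(76)=133
lo=4(69)+hi=5(76)=145

Yes: 69+76=145


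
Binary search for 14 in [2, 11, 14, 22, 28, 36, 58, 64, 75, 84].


Step 1: lo=0, hi=9, mid=4, val=28
Step 2: lo=0, hi=3, mid=1, val=11
Step 3: lo=2, hi=3, mid=2, val=14

Found at index 2


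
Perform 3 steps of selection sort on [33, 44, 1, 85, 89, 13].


Initial: [33, 44, 1, 85, 89, 13]
Step 1: min=1 at 2
  Swap: [1, 44, 33, 85, 89, 13]
Step 2: min=13 at 5
  Swap: [1, 13, 33, 85, 89, 44]
Step 3: min=33 at 2
  Swap: [1, 13, 33, 85, 89, 44]

After 3 steps: [1, 13, 33, 85, 89, 44]


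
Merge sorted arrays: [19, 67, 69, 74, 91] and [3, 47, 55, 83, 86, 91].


Take 3 from B
Take 19 from A
Take 47 from B
Take 55 from B
Take 67 from A
Take 69 from A
Take 74 from A
Take 83 from B
Take 86 from B
Take 91 from A

Merged: [3, 19, 47, 55, 67, 69, 74, 83, 86, 91, 91]


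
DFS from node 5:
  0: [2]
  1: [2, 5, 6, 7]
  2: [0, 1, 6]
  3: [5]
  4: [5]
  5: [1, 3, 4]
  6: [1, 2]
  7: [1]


Visit 5, push [4, 3, 1]
Visit 1, push [7, 6, 2]
Visit 2, push [6, 0]
Visit 0, push []
Visit 6, push []
Visit 7, push []
Visit 3, push []
Visit 4, push []

DFS order: [5, 1, 2, 0, 6, 7, 3, 4]


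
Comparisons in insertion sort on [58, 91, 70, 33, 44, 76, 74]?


Algorithm: insertion sort
Input: [58, 91, 70, 33, 44, 76, 74]
Sorted: [33, 44, 58, 70, 74, 76, 91]

15


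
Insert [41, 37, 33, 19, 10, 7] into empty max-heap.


Insert 41: [41]
Insert 37: [41, 37]
Insert 33: [41, 37, 33]
Insert 19: [41, 37, 33, 19]
Insert 10: [41, 37, 33, 19, 10]
Insert 7: [41, 37, 33, 19, 10, 7]

Final heap: [41, 37, 33, 19, 10, 7]


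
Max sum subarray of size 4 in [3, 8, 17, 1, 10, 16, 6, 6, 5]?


[0:4]: 29
[1:5]: 36
[2:6]: 44
[3:7]: 33
[4:8]: 38
[5:9]: 33

Max: 44 at [2:6]


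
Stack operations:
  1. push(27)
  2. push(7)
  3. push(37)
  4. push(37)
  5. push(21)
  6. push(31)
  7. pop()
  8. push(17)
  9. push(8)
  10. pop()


push(27) -> [27]
push(7) -> [27, 7]
push(37) -> [27, 7, 37]
push(37) -> [27, 7, 37, 37]
push(21) -> [27, 7, 37, 37, 21]
push(31) -> [27, 7, 37, 37, 21, 31]
pop()->31, [27, 7, 37, 37, 21]
push(17) -> [27, 7, 37, 37, 21, 17]
push(8) -> [27, 7, 37, 37, 21, 17, 8]
pop()->8, [27, 7, 37, 37, 21, 17]

Final stack: [27, 7, 37, 37, 21, 17]


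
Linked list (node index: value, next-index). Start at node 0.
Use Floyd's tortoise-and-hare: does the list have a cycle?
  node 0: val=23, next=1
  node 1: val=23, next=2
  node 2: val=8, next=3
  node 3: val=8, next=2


Floyd's tortoise (slow, +1) and hare (fast, +2):
  init: slow=0, fast=0
  step 1: slow=1, fast=2
  step 2: slow=2, fast=2
  slow == fast at node 2: cycle detected

Cycle: yes


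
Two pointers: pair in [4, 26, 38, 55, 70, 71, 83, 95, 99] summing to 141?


lo=0(4)+hi=8(99)=103
lo=1(26)+hi=8(99)=125
lo=2(38)+hi=8(99)=137
lo=3(55)+hi=8(99)=154
lo=3(55)+hi=7(95)=150
lo=3(55)+hi=6(83)=138
lo=4(70)+hi=6(83)=153
lo=4(70)+hi=5(71)=141

Yes: 70+71=141


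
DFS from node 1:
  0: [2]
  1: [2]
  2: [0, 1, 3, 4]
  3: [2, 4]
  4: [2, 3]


Visit 1, push [2]
Visit 2, push [4, 3, 0]
Visit 0, push []
Visit 3, push [4]
Visit 4, push []

DFS order: [1, 2, 0, 3, 4]


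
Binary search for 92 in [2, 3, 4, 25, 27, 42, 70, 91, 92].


Step 1: lo=0, hi=8, mid=4, val=27
Step 2: lo=5, hi=8, mid=6, val=70
Step 3: lo=7, hi=8, mid=7, val=91
Step 4: lo=8, hi=8, mid=8, val=92

Found at index 8


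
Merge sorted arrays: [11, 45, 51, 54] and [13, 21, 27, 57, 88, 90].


Take 11 from A
Take 13 from B
Take 21 from B
Take 27 from B
Take 45 from A
Take 51 from A
Take 54 from A

Merged: [11, 13, 21, 27, 45, 51, 54, 57, 88, 90]


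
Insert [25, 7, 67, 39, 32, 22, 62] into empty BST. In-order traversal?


Insert 25: root
Insert 7: L from 25
Insert 67: R from 25
Insert 39: R from 25 -> L from 67
Insert 32: R from 25 -> L from 67 -> L from 39
Insert 22: L from 25 -> R from 7
Insert 62: R from 25 -> L from 67 -> R from 39

In-order: [7, 22, 25, 32, 39, 62, 67]


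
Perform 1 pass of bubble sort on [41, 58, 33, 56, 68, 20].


Initial: [41, 58, 33, 56, 68, 20]
Pass 1: [41, 33, 56, 58, 20, 68] (3 swaps)

After 1 pass: [41, 33, 56, 58, 20, 68]


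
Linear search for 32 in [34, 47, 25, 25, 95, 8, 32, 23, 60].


i=0: 34!=32
i=1: 47!=32
i=2: 25!=32
i=3: 25!=32
i=4: 95!=32
i=5: 8!=32
i=6: 32==32 found!

Found at 6, 7 comps


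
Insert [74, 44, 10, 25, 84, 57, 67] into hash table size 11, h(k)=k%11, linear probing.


Insert 74: h=8 -> slot 8
Insert 44: h=0 -> slot 0
Insert 10: h=10 -> slot 10
Insert 25: h=3 -> slot 3
Insert 84: h=7 -> slot 7
Insert 57: h=2 -> slot 2
Insert 67: h=1 -> slot 1

Table: [44, 67, 57, 25, None, None, None, 84, 74, None, 10]


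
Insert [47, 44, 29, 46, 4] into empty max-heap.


Insert 47: [47]
Insert 44: [47, 44]
Insert 29: [47, 44, 29]
Insert 46: [47, 46, 29, 44]
Insert 4: [47, 46, 29, 44, 4]

Final heap: [47, 46, 29, 44, 4]


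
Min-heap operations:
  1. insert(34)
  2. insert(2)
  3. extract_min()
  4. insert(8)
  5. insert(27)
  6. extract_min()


insert(34) -> [34]
insert(2) -> [2, 34]
extract_min()->2, [34]
insert(8) -> [8, 34]
insert(27) -> [8, 34, 27]
extract_min()->8, [27, 34]

Final heap: [27, 34]


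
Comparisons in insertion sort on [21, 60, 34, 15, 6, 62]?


Algorithm: insertion sort
Input: [21, 60, 34, 15, 6, 62]
Sorted: [6, 15, 21, 34, 60, 62]

11


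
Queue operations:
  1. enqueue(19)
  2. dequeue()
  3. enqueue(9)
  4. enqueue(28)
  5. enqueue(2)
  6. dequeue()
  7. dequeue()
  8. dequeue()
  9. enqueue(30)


enqueue(19) -> [19]
dequeue()->19, []
enqueue(9) -> [9]
enqueue(28) -> [9, 28]
enqueue(2) -> [9, 28, 2]
dequeue()->9, [28, 2]
dequeue()->28, [2]
dequeue()->2, []
enqueue(30) -> [30]

Final queue: [30]


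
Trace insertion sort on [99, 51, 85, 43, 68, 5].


Initial: [99, 51, 85, 43, 68, 5]
Insert 51: [51, 99, 85, 43, 68, 5]
Insert 85: [51, 85, 99, 43, 68, 5]
Insert 43: [43, 51, 85, 99, 68, 5]
Insert 68: [43, 51, 68, 85, 99, 5]
Insert 5: [5, 43, 51, 68, 85, 99]

Sorted: [5, 43, 51, 68, 85, 99]


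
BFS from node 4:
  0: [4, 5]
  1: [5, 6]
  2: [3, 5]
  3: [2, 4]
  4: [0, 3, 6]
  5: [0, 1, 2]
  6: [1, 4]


Visit 4, enqueue [0, 3, 6]
Visit 0, enqueue [5]
Visit 3, enqueue [2]
Visit 6, enqueue [1]
Visit 5, enqueue []
Visit 2, enqueue []
Visit 1, enqueue []

BFS order: [4, 0, 3, 6, 5, 2, 1]


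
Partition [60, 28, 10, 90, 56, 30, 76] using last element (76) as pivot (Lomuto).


Pivot: 76
  60 <= 76: advance i (no swap)
  28 <= 76: advance i (no swap)
  10 <= 76: advance i (no swap)
  56 <= 76: swap -> [60, 28, 10, 56, 90, 30, 76]
  30 <= 76: swap -> [60, 28, 10, 56, 30, 90, 76]
Place pivot at 5: [60, 28, 10, 56, 30, 76, 90]

Partitioned: [60, 28, 10, 56, 30, 76, 90]


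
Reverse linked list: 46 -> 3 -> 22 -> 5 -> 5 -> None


Step 1: curr=46, set curr.next=prev(None) | reversed so far: 46
Step 2: curr=3, set curr.next=prev(46) | reversed so far: 3 -> 46
Step 3: curr=22, set curr.next=prev(3) | reversed so far: 22 -> 3 -> 46
Step 4: curr=5, set curr.next=prev(22) | reversed so far: 5 -> 22 -> 3 -> 46
Step 5: curr=5, set curr.next=prev(5) | reversed so far: 5 -> 5 -> 22 -> 3 -> 46

5 -> 5 -> 22 -> 3 -> 46 -> None


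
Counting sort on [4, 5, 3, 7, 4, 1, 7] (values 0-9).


Input: [4, 5, 3, 7, 4, 1, 7]
Counts: [0, 1, 0, 1, 2, 1, 0, 2, 0, 0]

Sorted: [1, 3, 4, 4, 5, 7, 7]


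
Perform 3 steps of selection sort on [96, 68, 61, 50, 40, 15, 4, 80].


Initial: [96, 68, 61, 50, 40, 15, 4, 80]
Step 1: min=4 at 6
  Swap: [4, 68, 61, 50, 40, 15, 96, 80]
Step 2: min=15 at 5
  Swap: [4, 15, 61, 50, 40, 68, 96, 80]
Step 3: min=40 at 4
  Swap: [4, 15, 40, 50, 61, 68, 96, 80]

After 3 steps: [4, 15, 40, 50, 61, 68, 96, 80]


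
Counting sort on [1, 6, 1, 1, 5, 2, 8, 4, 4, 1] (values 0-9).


Input: [1, 6, 1, 1, 5, 2, 8, 4, 4, 1]
Counts: [0, 4, 1, 0, 2, 1, 1, 0, 1, 0]

Sorted: [1, 1, 1, 1, 2, 4, 4, 5, 6, 8]


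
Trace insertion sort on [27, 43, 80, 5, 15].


Initial: [27, 43, 80, 5, 15]
Insert 43: [27, 43, 80, 5, 15]
Insert 80: [27, 43, 80, 5, 15]
Insert 5: [5, 27, 43, 80, 15]
Insert 15: [5, 15, 27, 43, 80]

Sorted: [5, 15, 27, 43, 80]


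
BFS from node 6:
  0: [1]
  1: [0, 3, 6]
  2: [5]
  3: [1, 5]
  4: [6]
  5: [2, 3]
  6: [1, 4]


Visit 6, enqueue [1, 4]
Visit 1, enqueue [0, 3]
Visit 4, enqueue []
Visit 0, enqueue []
Visit 3, enqueue [5]
Visit 5, enqueue [2]
Visit 2, enqueue []

BFS order: [6, 1, 4, 0, 3, 5, 2]


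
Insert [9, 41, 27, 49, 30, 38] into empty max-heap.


Insert 9: [9]
Insert 41: [41, 9]
Insert 27: [41, 9, 27]
Insert 49: [49, 41, 27, 9]
Insert 30: [49, 41, 27, 9, 30]
Insert 38: [49, 41, 38, 9, 30, 27]

Final heap: [49, 41, 38, 9, 30, 27]


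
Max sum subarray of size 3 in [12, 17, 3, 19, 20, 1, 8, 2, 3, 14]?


[0:3]: 32
[1:4]: 39
[2:5]: 42
[3:6]: 40
[4:7]: 29
[5:8]: 11
[6:9]: 13
[7:10]: 19

Max: 42 at [2:5]


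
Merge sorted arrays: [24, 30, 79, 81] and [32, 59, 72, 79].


Take 24 from A
Take 30 from A
Take 32 from B
Take 59 from B
Take 72 from B
Take 79 from A
Take 79 from B

Merged: [24, 30, 32, 59, 72, 79, 79, 81]


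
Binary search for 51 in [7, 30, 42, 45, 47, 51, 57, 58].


Step 1: lo=0, hi=7, mid=3, val=45
Step 2: lo=4, hi=7, mid=5, val=51

Found at index 5


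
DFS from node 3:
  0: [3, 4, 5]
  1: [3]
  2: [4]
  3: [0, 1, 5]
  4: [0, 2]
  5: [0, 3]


Visit 3, push [5, 1, 0]
Visit 0, push [5, 4]
Visit 4, push [2]
Visit 2, push []
Visit 5, push []
Visit 1, push []

DFS order: [3, 0, 4, 2, 5, 1]


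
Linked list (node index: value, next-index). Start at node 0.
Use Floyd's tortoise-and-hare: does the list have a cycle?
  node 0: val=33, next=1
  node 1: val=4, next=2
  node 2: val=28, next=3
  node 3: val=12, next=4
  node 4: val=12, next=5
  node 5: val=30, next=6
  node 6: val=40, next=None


Floyd's tortoise (slow, +1) and hare (fast, +2):
  init: slow=0, fast=0
  step 1: slow=1, fast=2
  step 2: slow=2, fast=4
  step 3: slow=3, fast=6
  step 4: fast -> None, no cycle

Cycle: no


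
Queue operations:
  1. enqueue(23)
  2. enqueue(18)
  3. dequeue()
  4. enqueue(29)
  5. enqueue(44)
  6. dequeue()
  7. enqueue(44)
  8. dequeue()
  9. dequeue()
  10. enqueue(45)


enqueue(23) -> [23]
enqueue(18) -> [23, 18]
dequeue()->23, [18]
enqueue(29) -> [18, 29]
enqueue(44) -> [18, 29, 44]
dequeue()->18, [29, 44]
enqueue(44) -> [29, 44, 44]
dequeue()->29, [44, 44]
dequeue()->44, [44]
enqueue(45) -> [44, 45]

Final queue: [44, 45]


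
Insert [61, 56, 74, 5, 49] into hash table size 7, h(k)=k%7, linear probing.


Insert 61: h=5 -> slot 5
Insert 56: h=0 -> slot 0
Insert 74: h=4 -> slot 4
Insert 5: h=5, 1 probes -> slot 6
Insert 49: h=0, 1 probes -> slot 1

Table: [56, 49, None, None, 74, 61, 5]


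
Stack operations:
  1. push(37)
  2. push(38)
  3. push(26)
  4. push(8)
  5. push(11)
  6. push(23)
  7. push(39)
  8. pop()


push(37) -> [37]
push(38) -> [37, 38]
push(26) -> [37, 38, 26]
push(8) -> [37, 38, 26, 8]
push(11) -> [37, 38, 26, 8, 11]
push(23) -> [37, 38, 26, 8, 11, 23]
push(39) -> [37, 38, 26, 8, 11, 23, 39]
pop()->39, [37, 38, 26, 8, 11, 23]

Final stack: [37, 38, 26, 8, 11, 23]


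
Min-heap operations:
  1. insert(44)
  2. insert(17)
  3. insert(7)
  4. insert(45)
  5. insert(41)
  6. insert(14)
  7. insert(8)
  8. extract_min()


insert(44) -> [44]
insert(17) -> [17, 44]
insert(7) -> [7, 44, 17]
insert(45) -> [7, 44, 17, 45]
insert(41) -> [7, 41, 17, 45, 44]
insert(14) -> [7, 41, 14, 45, 44, 17]
insert(8) -> [7, 41, 8, 45, 44, 17, 14]
extract_min()->7, [8, 41, 14, 45, 44, 17]

Final heap: [8, 41, 14, 45, 44, 17]


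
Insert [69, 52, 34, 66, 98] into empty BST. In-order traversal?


Insert 69: root
Insert 52: L from 69
Insert 34: L from 69 -> L from 52
Insert 66: L from 69 -> R from 52
Insert 98: R from 69

In-order: [34, 52, 66, 69, 98]


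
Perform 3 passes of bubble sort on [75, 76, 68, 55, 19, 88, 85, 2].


Initial: [75, 76, 68, 55, 19, 88, 85, 2]
Pass 1: [75, 68, 55, 19, 76, 85, 2, 88] (5 swaps)
Pass 2: [68, 55, 19, 75, 76, 2, 85, 88] (4 swaps)
Pass 3: [55, 19, 68, 75, 2, 76, 85, 88] (3 swaps)

After 3 passes: [55, 19, 68, 75, 2, 76, 85, 88]


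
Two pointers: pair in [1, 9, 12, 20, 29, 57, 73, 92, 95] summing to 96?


lo=0(1)+hi=8(95)=96

Yes: 1+95=96


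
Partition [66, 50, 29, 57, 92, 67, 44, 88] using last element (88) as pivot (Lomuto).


Pivot: 88
  66 <= 88: advance i (no swap)
  50 <= 88: advance i (no swap)
  29 <= 88: advance i (no swap)
  57 <= 88: advance i (no swap)
  67 <= 88: swap -> [66, 50, 29, 57, 67, 92, 44, 88]
  44 <= 88: swap -> [66, 50, 29, 57, 67, 44, 92, 88]
Place pivot at 6: [66, 50, 29, 57, 67, 44, 88, 92]

Partitioned: [66, 50, 29, 57, 67, 44, 88, 92]


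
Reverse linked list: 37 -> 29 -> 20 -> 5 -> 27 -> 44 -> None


Step 1: curr=37, set curr.next=prev(None) | reversed so far: 37
Step 2: curr=29, set curr.next=prev(37) | reversed so far: 29 -> 37
Step 3: curr=20, set curr.next=prev(29) | reversed so far: 20 -> 29 -> 37
Step 4: curr=5, set curr.next=prev(20) | reversed so far: 5 -> 20 -> 29 -> 37
Step 5: curr=27, set curr.next=prev(5) | reversed so far: 27 -> 5 -> 20 -> 29 -> 37
Step 6: curr=44, set curr.next=prev(27) | reversed so far: 44 -> 27 -> 5 -> 20 -> 29 -> 37

44 -> 27 -> 5 -> 20 -> 29 -> 37 -> None


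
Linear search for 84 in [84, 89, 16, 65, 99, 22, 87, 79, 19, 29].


i=0: 84==84 found!

Found at 0, 1 comps


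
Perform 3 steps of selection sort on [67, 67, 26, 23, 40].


Initial: [67, 67, 26, 23, 40]
Step 1: min=23 at 3
  Swap: [23, 67, 26, 67, 40]
Step 2: min=26 at 2
  Swap: [23, 26, 67, 67, 40]
Step 3: min=40 at 4
  Swap: [23, 26, 40, 67, 67]

After 3 steps: [23, 26, 40, 67, 67]


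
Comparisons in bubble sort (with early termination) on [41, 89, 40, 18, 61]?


Algorithm: bubble sort (with early termination)
Input: [41, 89, 40, 18, 61]
Sorted: [18, 40, 41, 61, 89]

10


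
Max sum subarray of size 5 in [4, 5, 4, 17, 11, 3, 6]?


[0:5]: 41
[1:6]: 40
[2:7]: 41

Max: 41 at [0:5]


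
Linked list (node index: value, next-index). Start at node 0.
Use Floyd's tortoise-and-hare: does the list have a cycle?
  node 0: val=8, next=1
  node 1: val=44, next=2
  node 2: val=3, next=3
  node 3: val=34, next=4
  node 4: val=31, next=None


Floyd's tortoise (slow, +1) and hare (fast, +2):
  init: slow=0, fast=0
  step 1: slow=1, fast=2
  step 2: slow=2, fast=4
  step 3: fast -> None, no cycle

Cycle: no


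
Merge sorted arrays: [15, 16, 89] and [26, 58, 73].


Take 15 from A
Take 16 from A
Take 26 from B
Take 58 from B
Take 73 from B

Merged: [15, 16, 26, 58, 73, 89]


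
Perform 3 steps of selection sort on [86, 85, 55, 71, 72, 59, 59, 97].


Initial: [86, 85, 55, 71, 72, 59, 59, 97]
Step 1: min=55 at 2
  Swap: [55, 85, 86, 71, 72, 59, 59, 97]
Step 2: min=59 at 5
  Swap: [55, 59, 86, 71, 72, 85, 59, 97]
Step 3: min=59 at 6
  Swap: [55, 59, 59, 71, 72, 85, 86, 97]

After 3 steps: [55, 59, 59, 71, 72, 85, 86, 97]


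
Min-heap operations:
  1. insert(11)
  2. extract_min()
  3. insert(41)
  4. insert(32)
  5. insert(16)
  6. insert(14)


insert(11) -> [11]
extract_min()->11, []
insert(41) -> [41]
insert(32) -> [32, 41]
insert(16) -> [16, 41, 32]
insert(14) -> [14, 16, 32, 41]

Final heap: [14, 16, 32, 41]


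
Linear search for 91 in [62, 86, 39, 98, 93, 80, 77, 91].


i=0: 62!=91
i=1: 86!=91
i=2: 39!=91
i=3: 98!=91
i=4: 93!=91
i=5: 80!=91
i=6: 77!=91
i=7: 91==91 found!

Found at 7, 8 comps


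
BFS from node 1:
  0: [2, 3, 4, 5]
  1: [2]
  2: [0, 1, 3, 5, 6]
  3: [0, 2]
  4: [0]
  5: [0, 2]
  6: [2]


Visit 1, enqueue [2]
Visit 2, enqueue [0, 3, 5, 6]
Visit 0, enqueue [4]
Visit 3, enqueue []
Visit 5, enqueue []
Visit 6, enqueue []
Visit 4, enqueue []

BFS order: [1, 2, 0, 3, 5, 6, 4]


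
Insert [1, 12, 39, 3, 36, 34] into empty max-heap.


Insert 1: [1]
Insert 12: [12, 1]
Insert 39: [39, 1, 12]
Insert 3: [39, 3, 12, 1]
Insert 36: [39, 36, 12, 1, 3]
Insert 34: [39, 36, 34, 1, 3, 12]

Final heap: [39, 36, 34, 1, 3, 12]


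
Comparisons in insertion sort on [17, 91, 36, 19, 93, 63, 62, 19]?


Algorithm: insertion sort
Input: [17, 91, 36, 19, 93, 63, 62, 19]
Sorted: [17, 19, 19, 36, 62, 63, 91, 93]

20


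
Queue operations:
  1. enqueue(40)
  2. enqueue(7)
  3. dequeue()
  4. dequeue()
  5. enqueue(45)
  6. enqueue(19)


enqueue(40) -> [40]
enqueue(7) -> [40, 7]
dequeue()->40, [7]
dequeue()->7, []
enqueue(45) -> [45]
enqueue(19) -> [45, 19]

Final queue: [45, 19]


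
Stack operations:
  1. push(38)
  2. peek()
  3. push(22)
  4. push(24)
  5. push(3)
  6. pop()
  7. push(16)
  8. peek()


push(38) -> [38]
peek()->38
push(22) -> [38, 22]
push(24) -> [38, 22, 24]
push(3) -> [38, 22, 24, 3]
pop()->3, [38, 22, 24]
push(16) -> [38, 22, 24, 16]
peek()->16

Final stack: [38, 22, 24, 16]


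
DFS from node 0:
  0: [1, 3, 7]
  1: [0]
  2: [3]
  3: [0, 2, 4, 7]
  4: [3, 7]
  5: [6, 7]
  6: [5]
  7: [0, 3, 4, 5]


Visit 0, push [7, 3, 1]
Visit 1, push []
Visit 3, push [7, 4, 2]
Visit 2, push []
Visit 4, push [7]
Visit 7, push [5]
Visit 5, push [6]
Visit 6, push []

DFS order: [0, 1, 3, 2, 4, 7, 5, 6]


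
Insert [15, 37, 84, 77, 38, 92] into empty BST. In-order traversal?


Insert 15: root
Insert 37: R from 15
Insert 84: R from 15 -> R from 37
Insert 77: R from 15 -> R from 37 -> L from 84
Insert 38: R from 15 -> R from 37 -> L from 84 -> L from 77
Insert 92: R from 15 -> R from 37 -> R from 84

In-order: [15, 37, 38, 77, 84, 92]


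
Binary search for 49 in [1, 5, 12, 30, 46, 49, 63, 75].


Step 1: lo=0, hi=7, mid=3, val=30
Step 2: lo=4, hi=7, mid=5, val=49

Found at index 5


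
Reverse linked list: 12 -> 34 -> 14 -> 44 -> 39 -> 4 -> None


Step 1: curr=12, set curr.next=prev(None) | reversed so far: 12
Step 2: curr=34, set curr.next=prev(12) | reversed so far: 34 -> 12
Step 3: curr=14, set curr.next=prev(34) | reversed so far: 14 -> 34 -> 12
Step 4: curr=44, set curr.next=prev(14) | reversed so far: 44 -> 14 -> 34 -> 12
Step 5: curr=39, set curr.next=prev(44) | reversed so far: 39 -> 44 -> 14 -> 34 -> 12
Step 6: curr=4, set curr.next=prev(39) | reversed so far: 4 -> 39 -> 44 -> 14 -> 34 -> 12

4 -> 39 -> 44 -> 14 -> 34 -> 12 -> None


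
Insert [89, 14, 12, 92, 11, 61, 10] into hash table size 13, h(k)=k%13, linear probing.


Insert 89: h=11 -> slot 11
Insert 14: h=1 -> slot 1
Insert 12: h=12 -> slot 12
Insert 92: h=1, 1 probes -> slot 2
Insert 11: h=11, 2 probes -> slot 0
Insert 61: h=9 -> slot 9
Insert 10: h=10 -> slot 10

Table: [11, 14, 92, None, None, None, None, None, None, 61, 10, 89, 12]


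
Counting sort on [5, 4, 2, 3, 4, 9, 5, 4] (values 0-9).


Input: [5, 4, 2, 3, 4, 9, 5, 4]
Counts: [0, 0, 1, 1, 3, 2, 0, 0, 0, 1]

Sorted: [2, 3, 4, 4, 4, 5, 5, 9]


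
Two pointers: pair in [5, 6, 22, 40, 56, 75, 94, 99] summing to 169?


lo=0(5)+hi=7(99)=104
lo=1(6)+hi=7(99)=105
lo=2(22)+hi=7(99)=121
lo=3(40)+hi=7(99)=139
lo=4(56)+hi=7(99)=155
lo=5(75)+hi=7(99)=174
lo=5(75)+hi=6(94)=169

Yes: 75+94=169


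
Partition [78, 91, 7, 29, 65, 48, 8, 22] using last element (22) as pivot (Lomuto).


Pivot: 22
  7 <= 22: swap -> [7, 91, 78, 29, 65, 48, 8, 22]
  8 <= 22: swap -> [7, 8, 78, 29, 65, 48, 91, 22]
Place pivot at 2: [7, 8, 22, 29, 65, 48, 91, 78]

Partitioned: [7, 8, 22, 29, 65, 48, 91, 78]


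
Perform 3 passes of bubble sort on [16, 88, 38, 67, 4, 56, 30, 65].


Initial: [16, 88, 38, 67, 4, 56, 30, 65]
Pass 1: [16, 38, 67, 4, 56, 30, 65, 88] (6 swaps)
Pass 2: [16, 38, 4, 56, 30, 65, 67, 88] (4 swaps)
Pass 3: [16, 4, 38, 30, 56, 65, 67, 88] (2 swaps)

After 3 passes: [16, 4, 38, 30, 56, 65, 67, 88]


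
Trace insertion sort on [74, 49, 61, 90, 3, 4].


Initial: [74, 49, 61, 90, 3, 4]
Insert 49: [49, 74, 61, 90, 3, 4]
Insert 61: [49, 61, 74, 90, 3, 4]
Insert 90: [49, 61, 74, 90, 3, 4]
Insert 3: [3, 49, 61, 74, 90, 4]
Insert 4: [3, 4, 49, 61, 74, 90]

Sorted: [3, 4, 49, 61, 74, 90]


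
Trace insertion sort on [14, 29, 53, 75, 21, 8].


Initial: [14, 29, 53, 75, 21, 8]
Insert 29: [14, 29, 53, 75, 21, 8]
Insert 53: [14, 29, 53, 75, 21, 8]
Insert 75: [14, 29, 53, 75, 21, 8]
Insert 21: [14, 21, 29, 53, 75, 8]
Insert 8: [8, 14, 21, 29, 53, 75]

Sorted: [8, 14, 21, 29, 53, 75]


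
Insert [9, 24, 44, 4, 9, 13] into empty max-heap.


Insert 9: [9]
Insert 24: [24, 9]
Insert 44: [44, 9, 24]
Insert 4: [44, 9, 24, 4]
Insert 9: [44, 9, 24, 4, 9]
Insert 13: [44, 9, 24, 4, 9, 13]

Final heap: [44, 9, 24, 4, 9, 13]


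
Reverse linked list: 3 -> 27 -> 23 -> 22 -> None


Step 1: curr=3, set curr.next=prev(None) | reversed so far: 3
Step 2: curr=27, set curr.next=prev(3) | reversed so far: 27 -> 3
Step 3: curr=23, set curr.next=prev(27) | reversed so far: 23 -> 27 -> 3
Step 4: curr=22, set curr.next=prev(23) | reversed so far: 22 -> 23 -> 27 -> 3

22 -> 23 -> 27 -> 3 -> None


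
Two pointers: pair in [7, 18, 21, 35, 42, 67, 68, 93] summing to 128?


lo=0(7)+hi=7(93)=100
lo=1(18)+hi=7(93)=111
lo=2(21)+hi=7(93)=114
lo=3(35)+hi=7(93)=128

Yes: 35+93=128


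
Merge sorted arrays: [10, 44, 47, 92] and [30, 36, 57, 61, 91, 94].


Take 10 from A
Take 30 from B
Take 36 from B
Take 44 from A
Take 47 from A
Take 57 from B
Take 61 from B
Take 91 from B
Take 92 from A

Merged: [10, 30, 36, 44, 47, 57, 61, 91, 92, 94]


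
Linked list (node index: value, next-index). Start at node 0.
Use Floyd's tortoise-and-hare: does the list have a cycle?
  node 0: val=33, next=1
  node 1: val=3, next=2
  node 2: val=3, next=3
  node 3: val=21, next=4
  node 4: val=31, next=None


Floyd's tortoise (slow, +1) and hare (fast, +2):
  init: slow=0, fast=0
  step 1: slow=1, fast=2
  step 2: slow=2, fast=4
  step 3: fast -> None, no cycle

Cycle: no


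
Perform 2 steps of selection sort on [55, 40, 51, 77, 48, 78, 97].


Initial: [55, 40, 51, 77, 48, 78, 97]
Step 1: min=40 at 1
  Swap: [40, 55, 51, 77, 48, 78, 97]
Step 2: min=48 at 4
  Swap: [40, 48, 51, 77, 55, 78, 97]

After 2 steps: [40, 48, 51, 77, 55, 78, 97]


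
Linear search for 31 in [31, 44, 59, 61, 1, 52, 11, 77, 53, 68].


i=0: 31==31 found!

Found at 0, 1 comps


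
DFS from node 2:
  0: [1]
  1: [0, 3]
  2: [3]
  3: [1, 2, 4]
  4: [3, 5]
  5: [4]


Visit 2, push [3]
Visit 3, push [4, 1]
Visit 1, push [0]
Visit 0, push []
Visit 4, push [5]
Visit 5, push []

DFS order: [2, 3, 1, 0, 4, 5]


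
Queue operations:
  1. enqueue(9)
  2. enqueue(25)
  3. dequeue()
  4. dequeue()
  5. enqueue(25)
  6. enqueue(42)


enqueue(9) -> [9]
enqueue(25) -> [9, 25]
dequeue()->9, [25]
dequeue()->25, []
enqueue(25) -> [25]
enqueue(42) -> [25, 42]

Final queue: [25, 42]


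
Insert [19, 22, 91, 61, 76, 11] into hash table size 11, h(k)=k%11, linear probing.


Insert 19: h=8 -> slot 8
Insert 22: h=0 -> slot 0
Insert 91: h=3 -> slot 3
Insert 61: h=6 -> slot 6
Insert 76: h=10 -> slot 10
Insert 11: h=0, 1 probes -> slot 1

Table: [22, 11, None, 91, None, None, 61, None, 19, None, 76]


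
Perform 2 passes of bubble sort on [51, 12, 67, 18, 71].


Initial: [51, 12, 67, 18, 71]
Pass 1: [12, 51, 18, 67, 71] (2 swaps)
Pass 2: [12, 18, 51, 67, 71] (1 swaps)

After 2 passes: [12, 18, 51, 67, 71]


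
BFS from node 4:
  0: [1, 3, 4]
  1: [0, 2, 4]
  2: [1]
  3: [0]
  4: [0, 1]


Visit 4, enqueue [0, 1]
Visit 0, enqueue [3]
Visit 1, enqueue [2]
Visit 3, enqueue []
Visit 2, enqueue []

BFS order: [4, 0, 1, 3, 2]


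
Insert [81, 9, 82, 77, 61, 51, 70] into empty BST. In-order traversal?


Insert 81: root
Insert 9: L from 81
Insert 82: R from 81
Insert 77: L from 81 -> R from 9
Insert 61: L from 81 -> R from 9 -> L from 77
Insert 51: L from 81 -> R from 9 -> L from 77 -> L from 61
Insert 70: L from 81 -> R from 9 -> L from 77 -> R from 61

In-order: [9, 51, 61, 70, 77, 81, 82]


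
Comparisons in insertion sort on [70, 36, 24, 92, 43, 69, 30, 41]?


Algorithm: insertion sort
Input: [70, 36, 24, 92, 43, 69, 30, 41]
Sorted: [24, 30, 36, 41, 43, 69, 70, 92]

21


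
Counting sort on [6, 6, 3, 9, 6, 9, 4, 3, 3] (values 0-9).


Input: [6, 6, 3, 9, 6, 9, 4, 3, 3]
Counts: [0, 0, 0, 3, 1, 0, 3, 0, 0, 2]

Sorted: [3, 3, 3, 4, 6, 6, 6, 9, 9]


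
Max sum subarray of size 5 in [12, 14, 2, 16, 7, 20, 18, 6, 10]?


[0:5]: 51
[1:6]: 59
[2:7]: 63
[3:8]: 67
[4:9]: 61

Max: 67 at [3:8]


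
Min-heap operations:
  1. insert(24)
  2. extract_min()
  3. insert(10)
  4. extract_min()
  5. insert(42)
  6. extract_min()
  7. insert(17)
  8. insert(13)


insert(24) -> [24]
extract_min()->24, []
insert(10) -> [10]
extract_min()->10, []
insert(42) -> [42]
extract_min()->42, []
insert(17) -> [17]
insert(13) -> [13, 17]

Final heap: [13, 17]


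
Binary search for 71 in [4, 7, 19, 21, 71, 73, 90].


Step 1: lo=0, hi=6, mid=3, val=21
Step 2: lo=4, hi=6, mid=5, val=73
Step 3: lo=4, hi=4, mid=4, val=71

Found at index 4


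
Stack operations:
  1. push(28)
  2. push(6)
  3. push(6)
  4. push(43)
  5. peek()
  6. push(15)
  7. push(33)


push(28) -> [28]
push(6) -> [28, 6]
push(6) -> [28, 6, 6]
push(43) -> [28, 6, 6, 43]
peek()->43
push(15) -> [28, 6, 6, 43, 15]
push(33) -> [28, 6, 6, 43, 15, 33]

Final stack: [28, 6, 6, 43, 15, 33]


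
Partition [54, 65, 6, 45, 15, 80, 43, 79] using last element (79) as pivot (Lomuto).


Pivot: 79
  54 <= 79: advance i (no swap)
  65 <= 79: advance i (no swap)
  6 <= 79: advance i (no swap)
  45 <= 79: advance i (no swap)
  15 <= 79: advance i (no swap)
  43 <= 79: swap -> [54, 65, 6, 45, 15, 43, 80, 79]
Place pivot at 6: [54, 65, 6, 45, 15, 43, 79, 80]

Partitioned: [54, 65, 6, 45, 15, 43, 79, 80]


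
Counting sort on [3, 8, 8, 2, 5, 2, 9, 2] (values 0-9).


Input: [3, 8, 8, 2, 5, 2, 9, 2]
Counts: [0, 0, 3, 1, 0, 1, 0, 0, 2, 1]

Sorted: [2, 2, 2, 3, 5, 8, 8, 9]


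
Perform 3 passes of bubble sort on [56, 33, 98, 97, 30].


Initial: [56, 33, 98, 97, 30]
Pass 1: [33, 56, 97, 30, 98] (3 swaps)
Pass 2: [33, 56, 30, 97, 98] (1 swaps)
Pass 3: [33, 30, 56, 97, 98] (1 swaps)

After 3 passes: [33, 30, 56, 97, 98]


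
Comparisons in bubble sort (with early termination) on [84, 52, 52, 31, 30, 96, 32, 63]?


Algorithm: bubble sort (with early termination)
Input: [84, 52, 52, 31, 30, 96, 32, 63]
Sorted: [30, 31, 32, 52, 52, 63, 84, 96]

25


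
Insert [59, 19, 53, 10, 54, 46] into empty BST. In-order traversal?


Insert 59: root
Insert 19: L from 59
Insert 53: L from 59 -> R from 19
Insert 10: L from 59 -> L from 19
Insert 54: L from 59 -> R from 19 -> R from 53
Insert 46: L from 59 -> R from 19 -> L from 53

In-order: [10, 19, 46, 53, 54, 59]


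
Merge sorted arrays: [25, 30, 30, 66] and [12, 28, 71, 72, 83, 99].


Take 12 from B
Take 25 from A
Take 28 from B
Take 30 from A
Take 30 from A
Take 66 from A

Merged: [12, 25, 28, 30, 30, 66, 71, 72, 83, 99]


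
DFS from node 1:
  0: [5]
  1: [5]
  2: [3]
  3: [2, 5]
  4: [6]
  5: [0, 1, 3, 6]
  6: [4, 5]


Visit 1, push [5]
Visit 5, push [6, 3, 0]
Visit 0, push []
Visit 3, push [2]
Visit 2, push []
Visit 6, push [4]
Visit 4, push []

DFS order: [1, 5, 0, 3, 2, 6, 4]


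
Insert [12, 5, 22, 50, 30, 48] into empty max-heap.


Insert 12: [12]
Insert 5: [12, 5]
Insert 22: [22, 5, 12]
Insert 50: [50, 22, 12, 5]
Insert 30: [50, 30, 12, 5, 22]
Insert 48: [50, 30, 48, 5, 22, 12]

Final heap: [50, 30, 48, 5, 22, 12]


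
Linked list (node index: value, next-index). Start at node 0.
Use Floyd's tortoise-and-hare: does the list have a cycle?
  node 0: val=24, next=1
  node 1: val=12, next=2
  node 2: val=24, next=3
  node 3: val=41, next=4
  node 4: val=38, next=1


Floyd's tortoise (slow, +1) and hare (fast, +2):
  init: slow=0, fast=0
  step 1: slow=1, fast=2
  step 2: slow=2, fast=4
  step 3: slow=3, fast=2
  step 4: slow=4, fast=4
  slow == fast at node 4: cycle detected

Cycle: yes


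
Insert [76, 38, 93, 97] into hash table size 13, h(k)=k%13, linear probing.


Insert 76: h=11 -> slot 11
Insert 38: h=12 -> slot 12
Insert 93: h=2 -> slot 2
Insert 97: h=6 -> slot 6

Table: [None, None, 93, None, None, None, 97, None, None, None, None, 76, 38]


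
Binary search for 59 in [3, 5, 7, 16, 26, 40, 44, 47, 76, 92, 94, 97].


Step 1: lo=0, hi=11, mid=5, val=40
Step 2: lo=6, hi=11, mid=8, val=76
Step 3: lo=6, hi=7, mid=6, val=44
Step 4: lo=7, hi=7, mid=7, val=47

Not found


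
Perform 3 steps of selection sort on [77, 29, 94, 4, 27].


Initial: [77, 29, 94, 4, 27]
Step 1: min=4 at 3
  Swap: [4, 29, 94, 77, 27]
Step 2: min=27 at 4
  Swap: [4, 27, 94, 77, 29]
Step 3: min=29 at 4
  Swap: [4, 27, 29, 77, 94]

After 3 steps: [4, 27, 29, 77, 94]


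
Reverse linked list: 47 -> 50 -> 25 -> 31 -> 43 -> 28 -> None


Step 1: curr=47, set curr.next=prev(None) | reversed so far: 47
Step 2: curr=50, set curr.next=prev(47) | reversed so far: 50 -> 47
Step 3: curr=25, set curr.next=prev(50) | reversed so far: 25 -> 50 -> 47
Step 4: curr=31, set curr.next=prev(25) | reversed so far: 31 -> 25 -> 50 -> 47
Step 5: curr=43, set curr.next=prev(31) | reversed so far: 43 -> 31 -> 25 -> 50 -> 47
Step 6: curr=28, set curr.next=prev(43) | reversed so far: 28 -> 43 -> 31 -> 25 -> 50 -> 47

28 -> 43 -> 31 -> 25 -> 50 -> 47 -> None


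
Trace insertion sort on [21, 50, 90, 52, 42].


Initial: [21, 50, 90, 52, 42]
Insert 50: [21, 50, 90, 52, 42]
Insert 90: [21, 50, 90, 52, 42]
Insert 52: [21, 50, 52, 90, 42]
Insert 42: [21, 42, 50, 52, 90]

Sorted: [21, 42, 50, 52, 90]


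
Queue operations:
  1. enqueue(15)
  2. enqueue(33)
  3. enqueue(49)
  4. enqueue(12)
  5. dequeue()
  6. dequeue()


enqueue(15) -> [15]
enqueue(33) -> [15, 33]
enqueue(49) -> [15, 33, 49]
enqueue(12) -> [15, 33, 49, 12]
dequeue()->15, [33, 49, 12]
dequeue()->33, [49, 12]

Final queue: [49, 12]


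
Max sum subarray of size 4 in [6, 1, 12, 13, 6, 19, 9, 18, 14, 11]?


[0:4]: 32
[1:5]: 32
[2:6]: 50
[3:7]: 47
[4:8]: 52
[5:9]: 60
[6:10]: 52

Max: 60 at [5:9]


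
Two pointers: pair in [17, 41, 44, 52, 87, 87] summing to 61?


lo=0(17)+hi=5(87)=104
lo=0(17)+hi=4(87)=104
lo=0(17)+hi=3(52)=69
lo=0(17)+hi=2(44)=61

Yes: 17+44=61


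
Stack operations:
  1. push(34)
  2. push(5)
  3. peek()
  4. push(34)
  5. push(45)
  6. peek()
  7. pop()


push(34) -> [34]
push(5) -> [34, 5]
peek()->5
push(34) -> [34, 5, 34]
push(45) -> [34, 5, 34, 45]
peek()->45
pop()->45, [34, 5, 34]

Final stack: [34, 5, 34]


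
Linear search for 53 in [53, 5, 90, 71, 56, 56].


i=0: 53==53 found!

Found at 0, 1 comps
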